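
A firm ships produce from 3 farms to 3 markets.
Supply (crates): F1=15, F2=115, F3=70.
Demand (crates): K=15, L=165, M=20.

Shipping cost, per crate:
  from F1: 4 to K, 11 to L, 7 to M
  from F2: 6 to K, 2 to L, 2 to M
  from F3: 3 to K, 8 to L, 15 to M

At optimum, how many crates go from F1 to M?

The minimum-cost plan:
  F1 to M: 15 × 7 = 105
  F2 to L: 110 × 2 = 220
  F2 to M: 5 × 2 = 10
  F3 to K: 15 × 3 = 45
  F3 to L: 55 × 8 = 440
Total cost = 820.
So F1→M carries 15 crates.

15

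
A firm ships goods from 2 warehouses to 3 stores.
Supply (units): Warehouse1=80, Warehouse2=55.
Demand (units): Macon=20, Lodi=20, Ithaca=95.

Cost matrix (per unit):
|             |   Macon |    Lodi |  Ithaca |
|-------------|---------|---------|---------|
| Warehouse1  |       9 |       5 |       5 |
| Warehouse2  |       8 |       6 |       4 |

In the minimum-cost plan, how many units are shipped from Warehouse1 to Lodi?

20

The minimum-cost plan:
  Warehouse1–Macon: 20 units
  Warehouse1–Lodi: 20 units
  Warehouse1–Ithaca: 40 units
  Warehouse2–Ithaca: 55 units
Total cost = 700.
So Warehouse1→Lodi carries 20 units.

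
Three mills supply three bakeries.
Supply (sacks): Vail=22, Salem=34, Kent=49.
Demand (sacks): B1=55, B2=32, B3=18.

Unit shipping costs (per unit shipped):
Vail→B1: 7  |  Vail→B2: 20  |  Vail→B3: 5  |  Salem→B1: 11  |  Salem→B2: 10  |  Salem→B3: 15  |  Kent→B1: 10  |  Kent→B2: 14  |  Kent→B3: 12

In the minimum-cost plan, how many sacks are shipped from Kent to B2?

Solving gives:
  Vail–B1: 4 × 7 = 28
  Vail–B3: 18 × 5 = 90
  Salem–B1: 2 × 11 = 22
  Salem–B2: 32 × 10 = 320
  Kent–B1: 49 × 10 = 490
Total cost = 950.
The route Kent→B2 is not used.

0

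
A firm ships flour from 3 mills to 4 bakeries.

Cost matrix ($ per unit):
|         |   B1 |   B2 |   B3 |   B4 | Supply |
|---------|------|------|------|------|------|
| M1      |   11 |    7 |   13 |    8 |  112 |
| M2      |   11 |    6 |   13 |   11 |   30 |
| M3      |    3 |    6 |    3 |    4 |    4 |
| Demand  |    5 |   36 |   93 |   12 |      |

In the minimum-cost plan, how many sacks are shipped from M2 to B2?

The minimum-cost plan:
  M1->B1: 5 × $11 = $55
  M1->B2: 6 × $7 = $42
  M1->B3: 89 × $13 = $1157
  M1->B4: 12 × $8 = $96
  M2->B2: 30 × $6 = $180
  M3->B3: 4 × $3 = $12
Total cost = $1542.
So M2→B2 carries 30 sacks.

30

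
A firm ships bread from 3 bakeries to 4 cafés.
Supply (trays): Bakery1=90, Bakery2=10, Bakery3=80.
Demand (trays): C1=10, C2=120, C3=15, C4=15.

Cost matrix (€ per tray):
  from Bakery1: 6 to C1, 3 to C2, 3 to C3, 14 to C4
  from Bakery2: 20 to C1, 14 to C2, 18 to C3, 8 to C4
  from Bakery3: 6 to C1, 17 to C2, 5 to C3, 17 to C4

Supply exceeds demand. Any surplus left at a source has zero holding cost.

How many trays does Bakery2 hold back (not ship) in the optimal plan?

0

Minimum-cost shipments:
  Bakery1->C2: 90 × €3 = €270
  Bakery2->C4: 10 × €8 = €80
  Bakery3->C1: 10 × €6 = €60
  Bakery3->C2: 30 × €17 = €510
  Bakery3->C3: 15 × €5 = €75
  Bakery3->C4: 5 × €17 = €85
Total cost = €1080.
Bakery2 ships 10 of its 10, leaving 0.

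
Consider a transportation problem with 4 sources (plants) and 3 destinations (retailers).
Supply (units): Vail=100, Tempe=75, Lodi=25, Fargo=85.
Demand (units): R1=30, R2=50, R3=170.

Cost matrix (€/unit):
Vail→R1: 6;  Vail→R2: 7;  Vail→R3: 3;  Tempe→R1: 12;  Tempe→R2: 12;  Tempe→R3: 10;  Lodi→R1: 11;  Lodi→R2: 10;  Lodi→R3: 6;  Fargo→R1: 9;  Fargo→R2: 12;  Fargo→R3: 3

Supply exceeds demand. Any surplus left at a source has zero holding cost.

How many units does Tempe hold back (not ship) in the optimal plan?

35

Minimum-cost shipments:
  Vail→R1: 30 units
  Vail→R2: 10 units
  Vail→R3: 60 units
  Tempe→R2: 40 units
  Lodi→R3: 25 units
  Fargo→R3: 85 units
Total cost = €1315.
Tempe ships 40 of its 75, leaving 35.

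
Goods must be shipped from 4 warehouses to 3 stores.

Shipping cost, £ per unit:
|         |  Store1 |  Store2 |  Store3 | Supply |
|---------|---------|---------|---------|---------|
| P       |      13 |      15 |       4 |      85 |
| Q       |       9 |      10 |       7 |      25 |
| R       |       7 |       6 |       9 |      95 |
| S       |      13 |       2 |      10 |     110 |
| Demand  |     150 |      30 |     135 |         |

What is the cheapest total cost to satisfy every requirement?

One minimum-cost allocation:
  P→Store3: 85 × £4 = £340
  Q→Store1: 25 × £9 = £225
  R→Store1: 95 × £7 = £665
  S→Store1: 30 × £13 = £390
  S→Store2: 30 × £2 = £60
  S→Store3: 50 × £10 = £500
Total = 340 + 225 + 665 + 390 + 60 + 500 = £2180.
(Supply check: P ships 85; Q ships 25; R ships 95; S ships 110.)

2180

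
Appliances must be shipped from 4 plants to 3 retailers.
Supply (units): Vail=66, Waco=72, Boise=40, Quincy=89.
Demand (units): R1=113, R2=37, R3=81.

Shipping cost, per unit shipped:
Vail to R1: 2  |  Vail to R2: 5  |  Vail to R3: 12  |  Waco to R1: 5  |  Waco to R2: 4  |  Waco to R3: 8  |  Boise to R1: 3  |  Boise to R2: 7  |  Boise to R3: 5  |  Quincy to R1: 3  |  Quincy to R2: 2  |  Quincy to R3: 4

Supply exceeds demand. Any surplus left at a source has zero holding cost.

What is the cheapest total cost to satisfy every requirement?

A cheapest plan:
  Vail–R1: 66 units
  Waco–R1: 7 units
  Waco–R2: 29 units
  Boise–R1: 40 units
  Quincy–R2: 8 units
  Quincy–R3: 81 units
Total cost = 743.
(Supply check: Vail ships 66; Waco ships 36; Boise ships 40; Quincy ships 89.)

743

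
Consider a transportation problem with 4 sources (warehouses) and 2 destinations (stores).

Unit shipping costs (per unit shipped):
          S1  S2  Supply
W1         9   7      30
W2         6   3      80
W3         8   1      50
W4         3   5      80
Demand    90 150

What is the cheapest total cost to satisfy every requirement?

760

Optimal allocation:
  W1->S1: 10 × 9 = 90
  W1->S2: 20 × 7 = 140
  W2->S2: 80 × 3 = 240
  W3->S2: 50 × 1 = 50
  W4->S1: 80 × 3 = 240
Total = 90 + 140 + 240 + 50 + 240 = 760.
(Supply check: W1 ships 30; W2 ships 80; W3 ships 50; W4 ships 80.)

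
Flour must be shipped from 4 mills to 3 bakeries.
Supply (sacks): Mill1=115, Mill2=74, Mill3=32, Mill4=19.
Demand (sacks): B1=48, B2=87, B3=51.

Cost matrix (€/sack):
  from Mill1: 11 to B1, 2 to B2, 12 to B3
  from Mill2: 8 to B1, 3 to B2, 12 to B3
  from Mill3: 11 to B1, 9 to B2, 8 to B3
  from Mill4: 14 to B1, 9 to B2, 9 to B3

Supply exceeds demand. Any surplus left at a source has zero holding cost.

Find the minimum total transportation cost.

985

A cheapest plan:
  Mill1–B2: 87 × €2 = €174
  Mill2–B1: 48 × €8 = €384
  Mill3–B3: 32 × €8 = €256
  Mill4–B3: 19 × €9 = €171
Total = 174 + 384 + 256 + 171 = €985.
(Supply check: Mill1 ships 87; Mill2 ships 48; Mill3 ships 32; Mill4 ships 19.)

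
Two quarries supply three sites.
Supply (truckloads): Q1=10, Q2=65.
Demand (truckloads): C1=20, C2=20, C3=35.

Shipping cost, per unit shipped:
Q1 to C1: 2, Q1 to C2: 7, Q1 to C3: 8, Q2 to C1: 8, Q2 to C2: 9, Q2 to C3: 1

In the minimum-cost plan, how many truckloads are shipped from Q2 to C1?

Optimal shipments:
  Q1->C1: 10 truckloads
  Q2->C1: 10 truckloads
  Q2->C2: 20 truckloads
  Q2->C3: 35 truckloads
Total cost = 315.
So Q2→C1 carries 10 truckloads.

10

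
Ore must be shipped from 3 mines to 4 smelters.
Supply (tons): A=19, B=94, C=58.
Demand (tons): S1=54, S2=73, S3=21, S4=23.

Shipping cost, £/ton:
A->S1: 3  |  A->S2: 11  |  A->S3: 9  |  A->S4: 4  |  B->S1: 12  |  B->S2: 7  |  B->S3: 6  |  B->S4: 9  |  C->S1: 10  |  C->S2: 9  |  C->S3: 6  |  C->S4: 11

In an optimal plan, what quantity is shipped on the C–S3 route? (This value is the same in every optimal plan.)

The minimum-cost plan:
  A→S1: 17 × £3 = £51
  A→S4: 2 × £4 = £8
  B→S2: 73 × £7 = £511
  B→S4: 21 × £9 = £189
  C→S1: 37 × £10 = £370
  C→S3: 21 × £6 = £126
Total cost = £1255.
So C→S3 carries 21 tons.

21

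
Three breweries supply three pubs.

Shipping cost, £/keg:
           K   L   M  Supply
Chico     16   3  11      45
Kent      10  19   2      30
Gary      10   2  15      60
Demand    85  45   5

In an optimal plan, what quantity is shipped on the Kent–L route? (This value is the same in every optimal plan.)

The minimum-cost plan:
  Chico→L: 45 × £3 = £135
  Kent→K: 25 × £10 = £250
  Kent→M: 5 × £2 = £10
  Gary→K: 60 × £10 = £600
Total cost = £995.
The route Kent→L is not used.

0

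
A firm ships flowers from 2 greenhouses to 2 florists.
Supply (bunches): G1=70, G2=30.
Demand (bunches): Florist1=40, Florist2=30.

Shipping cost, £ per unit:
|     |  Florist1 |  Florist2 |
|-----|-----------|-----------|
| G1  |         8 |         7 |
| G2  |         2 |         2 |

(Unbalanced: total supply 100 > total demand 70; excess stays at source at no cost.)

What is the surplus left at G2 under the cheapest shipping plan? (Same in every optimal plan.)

0

Minimum-cost shipments:
  G1→Florist1: 10 bunches
  G1→Florist2: 30 bunches
  G2→Florist1: 30 bunches
Total cost = £350.
G2 ships 30 of its 30, leaving 0.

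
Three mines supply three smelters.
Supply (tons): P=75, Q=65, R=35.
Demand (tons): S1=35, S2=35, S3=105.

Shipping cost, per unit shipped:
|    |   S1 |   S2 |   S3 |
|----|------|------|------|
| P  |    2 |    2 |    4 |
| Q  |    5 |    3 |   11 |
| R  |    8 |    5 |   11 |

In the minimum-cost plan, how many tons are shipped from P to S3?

Optimal shipments:
  P->S3: 75 tons
  Q->S1: 35 tons
  Q->S2: 30 tons
  R->S2: 5 tons
  R->S3: 30 tons
Total cost = 920.
So P→S3 carries 75 tons.

75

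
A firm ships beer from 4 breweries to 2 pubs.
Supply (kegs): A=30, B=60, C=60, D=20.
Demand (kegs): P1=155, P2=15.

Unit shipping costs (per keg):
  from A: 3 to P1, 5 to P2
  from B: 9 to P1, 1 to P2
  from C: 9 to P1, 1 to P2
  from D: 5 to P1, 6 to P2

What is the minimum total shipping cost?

An optimal shipping plan:
  A->P1: 30 kegs
  B->P1: 45 kegs
  B->P2: 15 kegs
  C->P1: 60 kegs
  D->P1: 20 kegs
Total cost = 1150.

1150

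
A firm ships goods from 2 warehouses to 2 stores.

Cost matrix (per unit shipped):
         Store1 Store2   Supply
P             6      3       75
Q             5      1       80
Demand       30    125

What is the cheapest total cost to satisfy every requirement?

395

A cheapest plan:
  P->Store1: 30 × 6 = 180
  P->Store2: 45 × 3 = 135
  Q->Store2: 80 × 1 = 80
Total = 180 + 135 + 80 = 395.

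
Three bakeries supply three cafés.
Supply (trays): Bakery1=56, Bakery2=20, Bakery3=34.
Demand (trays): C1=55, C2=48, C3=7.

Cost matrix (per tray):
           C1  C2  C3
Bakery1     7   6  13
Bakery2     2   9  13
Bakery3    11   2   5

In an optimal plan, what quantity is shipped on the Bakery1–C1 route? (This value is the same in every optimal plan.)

Optimal shipments:
  Bakery1->C1: 35 trays
  Bakery1->C2: 21 trays
  Bakery2->C1: 20 trays
  Bakery3->C2: 27 trays
  Bakery3->C3: 7 trays
Total cost = 500.
So Bakery1→C1 carries 35 trays.

35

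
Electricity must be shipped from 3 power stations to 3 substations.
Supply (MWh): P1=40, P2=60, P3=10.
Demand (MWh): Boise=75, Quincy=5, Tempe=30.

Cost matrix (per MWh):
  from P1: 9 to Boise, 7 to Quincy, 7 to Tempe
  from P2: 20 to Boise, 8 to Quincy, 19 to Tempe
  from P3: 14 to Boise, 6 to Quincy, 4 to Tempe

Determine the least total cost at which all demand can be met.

A cheapest plan:
  P1 to Boise: 20 × 9 = 180
  P1 to Tempe: 20 × 7 = 140
  P2 to Boise: 55 × 20 = 1100
  P2 to Quincy: 5 × 8 = 40
  P3 to Tempe: 10 × 4 = 40
Total = 180 + 140 + 1100 + 40 + 40 = 1500.
(Supply check: P1 ships 40; P2 ships 60; P3 ships 10.)

1500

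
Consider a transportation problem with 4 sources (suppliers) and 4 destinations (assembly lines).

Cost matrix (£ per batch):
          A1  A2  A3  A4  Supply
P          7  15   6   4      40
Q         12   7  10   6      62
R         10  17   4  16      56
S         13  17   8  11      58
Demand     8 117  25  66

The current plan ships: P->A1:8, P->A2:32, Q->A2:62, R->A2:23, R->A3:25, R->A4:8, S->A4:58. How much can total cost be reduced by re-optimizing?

232

Current plan cost = 8·7 + 32·15 + 62·7 + 23·17 + 25·4 + 8·16 + 58·11 = £2227.
Optimal plan:
  P→A4: 40 batches
  Q→A2: 62 batches
  R→A1: 8 batches
  R→A2: 23 batches
  R→A3: 25 batches
  S→A2: 32 batches
  S→A4: 26 batches
Optimal cost = £1995.
Saving = 2227 − 1995 = £232.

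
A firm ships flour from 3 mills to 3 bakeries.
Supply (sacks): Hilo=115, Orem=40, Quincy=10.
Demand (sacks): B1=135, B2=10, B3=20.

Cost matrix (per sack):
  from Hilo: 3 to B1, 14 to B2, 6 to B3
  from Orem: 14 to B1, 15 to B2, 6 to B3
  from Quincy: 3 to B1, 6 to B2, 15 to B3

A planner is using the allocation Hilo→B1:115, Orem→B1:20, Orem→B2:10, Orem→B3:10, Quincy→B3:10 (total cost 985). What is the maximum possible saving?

Current plan cost = 115·3 + 20·14 + 10·15 + 10·6 + 10·15 = 985.
Optimal plan:
  Hilo→B1: 115 × 3 = 345
  Orem→B1: 10 × 14 = 140
  Orem→B2: 10 × 15 = 150
  Orem→B3: 20 × 6 = 120
  Quincy→B1: 10 × 3 = 30
Optimal cost = 785.
Saving = 985 − 785 = 200.

200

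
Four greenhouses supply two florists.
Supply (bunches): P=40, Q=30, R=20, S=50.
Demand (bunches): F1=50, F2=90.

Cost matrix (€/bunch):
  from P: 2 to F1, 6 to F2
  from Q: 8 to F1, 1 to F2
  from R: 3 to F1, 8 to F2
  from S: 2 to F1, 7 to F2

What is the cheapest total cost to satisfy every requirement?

530

One minimum-cost allocation:
  P->F2: 40 × €6 = €240
  Q->F2: 30 × €1 = €30
  R->F1: 20 × €3 = €60
  S->F1: 30 × €2 = €60
  S->F2: 20 × €7 = €140
Total = 240 + 30 + 60 + 60 + 140 = €530.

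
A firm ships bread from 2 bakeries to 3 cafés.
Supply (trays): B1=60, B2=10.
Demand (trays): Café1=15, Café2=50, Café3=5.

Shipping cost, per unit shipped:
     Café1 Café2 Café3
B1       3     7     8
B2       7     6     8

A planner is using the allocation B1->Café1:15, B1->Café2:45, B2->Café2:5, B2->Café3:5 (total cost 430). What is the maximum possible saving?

5

Current plan cost = 15·3 + 45·7 + 5·6 + 5·8 = 430.
Optimal plan:
  B1->Café1: 15 × 3 = 45
  B1->Café2: 40 × 7 = 280
  B1->Café3: 5 × 8 = 40
  B2->Café2: 10 × 6 = 60
Optimal cost = 425.
Saving = 430 − 425 = 5.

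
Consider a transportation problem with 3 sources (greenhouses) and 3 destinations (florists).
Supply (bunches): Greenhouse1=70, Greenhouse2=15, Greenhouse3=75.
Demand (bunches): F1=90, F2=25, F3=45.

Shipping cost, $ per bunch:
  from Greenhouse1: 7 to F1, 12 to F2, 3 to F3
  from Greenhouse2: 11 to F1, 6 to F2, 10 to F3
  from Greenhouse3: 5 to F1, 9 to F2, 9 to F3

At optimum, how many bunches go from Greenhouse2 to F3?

Optimal shipments:
  Greenhouse1->F1: 25 bunches
  Greenhouse1->F3: 45 bunches
  Greenhouse2->F2: 15 bunches
  Greenhouse3->F1: 65 bunches
  Greenhouse3->F2: 10 bunches
Total cost = $815.
The route Greenhouse2→F3 is not used.

0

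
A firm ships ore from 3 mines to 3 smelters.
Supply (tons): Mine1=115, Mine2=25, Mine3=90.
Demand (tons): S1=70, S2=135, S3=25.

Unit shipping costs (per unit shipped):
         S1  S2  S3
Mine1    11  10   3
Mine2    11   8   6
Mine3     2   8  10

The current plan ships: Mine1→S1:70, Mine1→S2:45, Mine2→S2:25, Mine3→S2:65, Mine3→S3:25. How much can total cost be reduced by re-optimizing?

715

Current plan cost = 70·11 + 45·10 + 25·8 + 65·8 + 25·10 = 2190.
Optimal plan:
  Mine1->S2: 90 × 10 = 900
  Mine1->S3: 25 × 3 = 75
  Mine2->S2: 25 × 8 = 200
  Mine3->S1: 70 × 2 = 140
  Mine3->S2: 20 × 8 = 160
Optimal cost = 1475.
Saving = 2190 − 1475 = 715.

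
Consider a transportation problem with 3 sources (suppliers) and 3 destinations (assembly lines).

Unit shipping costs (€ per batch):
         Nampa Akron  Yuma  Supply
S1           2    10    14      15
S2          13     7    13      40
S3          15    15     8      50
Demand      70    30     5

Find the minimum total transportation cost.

1085

One minimum-cost allocation:
  S1 to Nampa: 15 × €2 = €30
  S2 to Nampa: 10 × €13 = €130
  S2 to Akron: 30 × €7 = €210
  S3 to Nampa: 45 × €15 = €675
  S3 to Yuma: 5 × €8 = €40
Total = 30 + 130 + 210 + 675 + 40 = €1085.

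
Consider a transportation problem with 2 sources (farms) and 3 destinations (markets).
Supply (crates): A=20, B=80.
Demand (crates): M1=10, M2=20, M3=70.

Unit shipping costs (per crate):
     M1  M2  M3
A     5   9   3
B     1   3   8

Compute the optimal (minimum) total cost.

A cheapest plan:
  A–M3: 20 crates
  B–M1: 10 crates
  B–M2: 20 crates
  B–M3: 50 crates
Total cost = 530.

530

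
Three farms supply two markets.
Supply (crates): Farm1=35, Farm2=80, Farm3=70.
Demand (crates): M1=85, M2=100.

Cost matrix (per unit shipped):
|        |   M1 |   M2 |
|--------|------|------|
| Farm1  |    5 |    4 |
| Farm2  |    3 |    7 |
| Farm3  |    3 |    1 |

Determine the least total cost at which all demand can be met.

455

An optimal shipping plan:
  Farm1→M1: 5 × 5 = 25
  Farm1→M2: 30 × 4 = 120
  Farm2→M1: 80 × 3 = 240
  Farm3→M2: 70 × 1 = 70
Total = 25 + 120 + 240 + 70 = 455.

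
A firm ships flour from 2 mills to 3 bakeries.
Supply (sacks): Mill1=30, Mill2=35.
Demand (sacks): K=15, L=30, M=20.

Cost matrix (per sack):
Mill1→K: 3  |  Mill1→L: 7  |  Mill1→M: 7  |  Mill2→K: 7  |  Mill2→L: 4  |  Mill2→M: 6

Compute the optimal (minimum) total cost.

Optimal allocation:
  Mill1→K: 15 × 3 = 45
  Mill1→M: 15 × 7 = 105
  Mill2→L: 30 × 4 = 120
  Mill2→M: 5 × 6 = 30
Total = 45 + 105 + 120 + 30 = 300.

300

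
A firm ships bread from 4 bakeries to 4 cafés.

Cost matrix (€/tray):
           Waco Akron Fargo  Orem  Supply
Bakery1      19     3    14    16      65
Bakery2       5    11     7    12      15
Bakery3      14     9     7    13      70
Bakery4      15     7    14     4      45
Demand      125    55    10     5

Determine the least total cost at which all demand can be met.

1960

Optimal allocation:
  Bakery1→Waco: 10 × €19 = €190
  Bakery1→Akron: 55 × €3 = €165
  Bakery2→Waco: 15 × €5 = €75
  Bakery3→Waco: 60 × €14 = €840
  Bakery3→Fargo: 10 × €7 = €70
  Bakery4→Waco: 40 × €15 = €600
  Bakery4→Orem: 5 × €4 = €20
Total = 190 + 165 + 75 + 840 + 70 + 600 + 20 = €1960.
(Supply check: Bakery1 ships 65; Bakery2 ships 15; Bakery3 ships 70; Bakery4 ships 45.)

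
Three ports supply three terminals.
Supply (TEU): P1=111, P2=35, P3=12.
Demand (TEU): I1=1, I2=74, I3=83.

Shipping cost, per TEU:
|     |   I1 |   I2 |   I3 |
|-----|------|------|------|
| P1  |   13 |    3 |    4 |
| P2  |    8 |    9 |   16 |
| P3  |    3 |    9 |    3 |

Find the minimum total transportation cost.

754

Optimal allocation:
  P1->I2: 40 × 3 = 120
  P1->I3: 71 × 4 = 284
  P2->I1: 1 × 8 = 8
  P2->I2: 34 × 9 = 306
  P3->I3: 12 × 3 = 36
Total = 120 + 284 + 8 + 306 + 36 = 754.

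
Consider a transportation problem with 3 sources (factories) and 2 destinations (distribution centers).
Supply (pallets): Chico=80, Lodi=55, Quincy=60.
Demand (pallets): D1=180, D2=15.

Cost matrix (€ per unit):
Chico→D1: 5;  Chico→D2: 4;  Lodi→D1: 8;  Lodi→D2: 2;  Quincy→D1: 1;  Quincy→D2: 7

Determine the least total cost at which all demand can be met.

One minimum-cost allocation:
  Chico to D1: 80 × €5 = €400
  Lodi to D1: 40 × €8 = €320
  Lodi to D2: 15 × €2 = €30
  Quincy to D1: 60 × €1 = €60
Total = 400 + 320 + 30 + 60 = €810.
(Supply check: Chico ships 80; Lodi ships 55; Quincy ships 60.)

810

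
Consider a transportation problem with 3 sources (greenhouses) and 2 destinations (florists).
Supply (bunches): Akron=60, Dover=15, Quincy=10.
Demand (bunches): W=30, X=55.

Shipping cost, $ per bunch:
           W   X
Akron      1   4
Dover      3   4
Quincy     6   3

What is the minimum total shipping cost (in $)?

One minimum-cost allocation:
  Akron->W: 30 bunches
  Akron->X: 30 bunches
  Dover->X: 15 bunches
  Quincy->X: 10 bunches
Total cost = $240.
(Supply check: Akron ships 60; Dover ships 15; Quincy ships 10.)

240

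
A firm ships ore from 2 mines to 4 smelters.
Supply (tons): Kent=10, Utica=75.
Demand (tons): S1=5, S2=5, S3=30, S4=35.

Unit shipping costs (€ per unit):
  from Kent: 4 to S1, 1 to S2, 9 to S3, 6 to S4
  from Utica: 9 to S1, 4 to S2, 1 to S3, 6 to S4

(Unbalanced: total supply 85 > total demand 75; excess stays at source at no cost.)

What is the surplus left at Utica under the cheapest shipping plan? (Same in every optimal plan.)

10

Minimum-cost shipments:
  Kent->S1: 5 × €4 = €20
  Kent->S2: 5 × €1 = €5
  Utica->S3: 30 × €1 = €30
  Utica->S4: 35 × €6 = €210
Total cost = €265.
Utica ships 65 of its 75, leaving 10.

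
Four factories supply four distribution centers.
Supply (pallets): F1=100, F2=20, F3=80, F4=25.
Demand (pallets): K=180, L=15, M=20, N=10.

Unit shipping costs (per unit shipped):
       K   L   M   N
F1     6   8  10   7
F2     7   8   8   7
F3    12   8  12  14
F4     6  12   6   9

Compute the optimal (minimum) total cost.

An optimal shipping plan:
  F1 to K: 100 × 6 = 600
  F2 to K: 10 × 7 = 70
  F2 to N: 10 × 7 = 70
  F3 to K: 45 × 12 = 540
  F3 to L: 15 × 8 = 120
  F3 to M: 20 × 12 = 240
  F4 to K: 25 × 6 = 150
Total = 600 + 70 + 70 + 540 + 120 + 240 + 150 = 1790.

1790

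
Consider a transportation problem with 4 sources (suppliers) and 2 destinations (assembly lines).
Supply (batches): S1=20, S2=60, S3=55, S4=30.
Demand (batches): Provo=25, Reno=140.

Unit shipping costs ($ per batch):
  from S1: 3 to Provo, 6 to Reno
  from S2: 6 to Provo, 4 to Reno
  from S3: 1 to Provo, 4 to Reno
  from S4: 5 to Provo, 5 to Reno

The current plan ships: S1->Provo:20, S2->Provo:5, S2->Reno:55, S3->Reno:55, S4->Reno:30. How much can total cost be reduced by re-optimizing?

25

Current plan cost = 20·3 + 5·6 + 55·4 + 55·4 + 30·5 = $680.
Optimal plan:
  S1–Reno: 20 × $6 = $120
  S2–Reno: 60 × $4 = $240
  S3–Provo: 25 × $1 = $25
  S3–Reno: 30 × $4 = $120
  S4–Reno: 30 × $5 = $150
Optimal cost = $655.
Saving = 680 − 655 = $25.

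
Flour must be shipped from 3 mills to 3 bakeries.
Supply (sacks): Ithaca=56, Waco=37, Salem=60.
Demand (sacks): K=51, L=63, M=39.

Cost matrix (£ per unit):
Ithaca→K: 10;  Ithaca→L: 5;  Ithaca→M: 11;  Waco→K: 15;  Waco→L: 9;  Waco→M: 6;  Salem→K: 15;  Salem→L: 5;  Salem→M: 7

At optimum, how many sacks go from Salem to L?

58

Solving gives:
  Ithaca to K: 51 × £10 = £510
  Ithaca to L: 5 × £5 = £25
  Waco to M: 37 × £6 = £222
  Salem to L: 58 × £5 = £290
  Salem to M: 2 × £7 = £14
Total cost = £1061.
So Salem→L carries 58 sacks.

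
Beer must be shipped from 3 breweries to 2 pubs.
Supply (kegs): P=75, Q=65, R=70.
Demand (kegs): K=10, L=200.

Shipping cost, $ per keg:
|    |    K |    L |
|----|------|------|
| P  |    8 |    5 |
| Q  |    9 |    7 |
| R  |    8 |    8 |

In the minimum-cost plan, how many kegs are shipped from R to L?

60

Optimal shipments:
  P–L: 75 × $5 = $375
  Q–L: 65 × $7 = $455
  R–K: 10 × $8 = $80
  R–L: 60 × $8 = $480
Total cost = $1390.
So R→L carries 60 kegs.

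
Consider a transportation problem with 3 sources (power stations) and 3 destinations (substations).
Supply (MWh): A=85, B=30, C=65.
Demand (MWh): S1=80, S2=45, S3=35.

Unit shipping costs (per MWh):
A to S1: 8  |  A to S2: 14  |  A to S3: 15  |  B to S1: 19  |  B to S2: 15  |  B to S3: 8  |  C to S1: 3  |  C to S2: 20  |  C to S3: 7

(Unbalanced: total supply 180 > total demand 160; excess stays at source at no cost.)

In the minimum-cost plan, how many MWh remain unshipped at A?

An optimal plan:
  A–S1: 20 MWh
  A–S2: 45 MWh
  B–S3: 30 MWh
  C–S1: 60 MWh
  C–S3: 5 MWh
Total cost = 1245.
A ships 65 of its 85, leaving 20.

20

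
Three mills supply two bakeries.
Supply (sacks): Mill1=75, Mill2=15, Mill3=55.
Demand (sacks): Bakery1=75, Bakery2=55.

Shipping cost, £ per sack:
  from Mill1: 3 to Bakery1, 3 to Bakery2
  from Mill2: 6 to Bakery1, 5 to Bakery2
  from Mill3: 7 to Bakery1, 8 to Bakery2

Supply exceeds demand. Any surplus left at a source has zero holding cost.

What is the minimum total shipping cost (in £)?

A cheapest plan:
  Mill1–Bakery1: 35 × £3 = £105
  Mill1–Bakery2: 40 × £3 = £120
  Mill2–Bakery2: 15 × £5 = £75
  Mill3–Bakery1: 40 × £7 = £280
Total = 105 + 120 + 75 + 280 = £580.

580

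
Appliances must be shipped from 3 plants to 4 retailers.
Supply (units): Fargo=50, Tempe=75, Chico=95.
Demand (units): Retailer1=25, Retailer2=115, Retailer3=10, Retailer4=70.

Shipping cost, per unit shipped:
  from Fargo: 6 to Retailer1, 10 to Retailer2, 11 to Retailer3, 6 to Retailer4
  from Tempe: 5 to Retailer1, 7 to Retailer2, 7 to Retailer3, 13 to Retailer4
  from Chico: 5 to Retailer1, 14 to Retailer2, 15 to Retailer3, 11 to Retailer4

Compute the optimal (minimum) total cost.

1870

A cheapest plan:
  Fargo to Retailer4: 50 × 6 = 300
  Tempe to Retailer2: 65 × 7 = 455
  Tempe to Retailer3: 10 × 7 = 70
  Chico to Retailer1: 25 × 5 = 125
  Chico to Retailer2: 50 × 14 = 700
  Chico to Retailer4: 20 × 11 = 220
Total = 300 + 455 + 70 + 125 + 700 + 220 = 1870.
(Supply check: Fargo ships 50; Tempe ships 75; Chico ships 95.)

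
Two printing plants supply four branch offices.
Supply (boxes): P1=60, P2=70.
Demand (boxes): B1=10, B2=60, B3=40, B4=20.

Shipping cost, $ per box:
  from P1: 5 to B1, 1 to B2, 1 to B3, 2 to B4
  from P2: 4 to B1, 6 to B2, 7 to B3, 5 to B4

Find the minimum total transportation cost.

440

An optimal shipping plan:
  P1 to B2: 20 × $1 = $20
  P1 to B3: 40 × $1 = $40
  P2 to B1: 10 × $4 = $40
  P2 to B2: 40 × $6 = $240
  P2 to B4: 20 × $5 = $100
Total = 20 + 40 + 40 + 240 + 100 = $440.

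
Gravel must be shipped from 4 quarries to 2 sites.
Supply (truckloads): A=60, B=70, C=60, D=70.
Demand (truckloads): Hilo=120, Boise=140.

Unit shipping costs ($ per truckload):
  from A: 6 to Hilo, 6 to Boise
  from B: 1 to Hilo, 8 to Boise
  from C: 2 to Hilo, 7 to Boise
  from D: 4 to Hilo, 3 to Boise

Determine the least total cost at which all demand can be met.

810

A cheapest plan:
  A–Boise: 60 × $6 = $360
  B–Hilo: 70 × $1 = $70
  C–Hilo: 50 × $2 = $100
  C–Boise: 10 × $7 = $70
  D–Boise: 70 × $3 = $210
Total = 360 + 70 + 100 + 70 + 210 = $810.
(Supply check: A ships 60; B ships 70; C ships 60; D ships 70.)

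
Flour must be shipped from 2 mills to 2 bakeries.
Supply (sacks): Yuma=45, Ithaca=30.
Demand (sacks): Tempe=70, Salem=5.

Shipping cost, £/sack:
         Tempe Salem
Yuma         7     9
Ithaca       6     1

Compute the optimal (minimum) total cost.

An optimal shipping plan:
  Yuma to Tempe: 45 sacks
  Ithaca to Tempe: 25 sacks
  Ithaca to Salem: 5 sacks
Total cost = £470.
(Supply check: Yuma ships 45; Ithaca ships 30.)

470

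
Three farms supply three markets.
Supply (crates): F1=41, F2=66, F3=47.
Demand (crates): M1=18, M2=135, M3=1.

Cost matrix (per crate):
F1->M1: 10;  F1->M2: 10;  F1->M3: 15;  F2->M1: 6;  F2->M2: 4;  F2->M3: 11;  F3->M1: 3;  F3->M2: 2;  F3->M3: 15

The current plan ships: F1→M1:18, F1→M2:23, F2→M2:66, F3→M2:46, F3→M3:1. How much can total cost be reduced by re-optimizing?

Current plan cost = 18·10 + 23·10 + 66·4 + 46·2 + 1·15 = 781.
Optimal plan:
  F1 to M1: 18 crates
  F1 to M2: 22 crates
  F1 to M3: 1 crates
  F2 to M2: 66 crates
  F3 to M2: 47 crates
Optimal cost = 773.
Saving = 781 − 773 = 8.

8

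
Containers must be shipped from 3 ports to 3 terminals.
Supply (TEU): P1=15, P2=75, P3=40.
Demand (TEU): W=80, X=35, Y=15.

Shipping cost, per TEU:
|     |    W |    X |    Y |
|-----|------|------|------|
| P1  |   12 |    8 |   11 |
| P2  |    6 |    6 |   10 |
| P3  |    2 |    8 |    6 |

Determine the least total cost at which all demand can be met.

A cheapest plan:
  P1->Y: 15 × 11 = 165
  P2->W: 40 × 6 = 240
  P2->X: 35 × 6 = 210
  P3->W: 40 × 2 = 80
Total = 165 + 240 + 210 + 80 = 695.

695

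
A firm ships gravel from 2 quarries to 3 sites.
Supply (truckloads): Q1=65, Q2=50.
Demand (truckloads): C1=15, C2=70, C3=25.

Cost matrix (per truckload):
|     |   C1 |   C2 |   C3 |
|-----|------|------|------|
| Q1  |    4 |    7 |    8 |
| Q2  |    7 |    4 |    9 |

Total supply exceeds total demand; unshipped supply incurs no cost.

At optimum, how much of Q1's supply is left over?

5

An optimal plan:
  Q1→C1: 15 × 4 = 60
  Q1→C2: 20 × 7 = 140
  Q1→C3: 25 × 8 = 200
  Q2→C2: 50 × 4 = 200
Total cost = 600.
Q1 ships 60 of its 65, leaving 5.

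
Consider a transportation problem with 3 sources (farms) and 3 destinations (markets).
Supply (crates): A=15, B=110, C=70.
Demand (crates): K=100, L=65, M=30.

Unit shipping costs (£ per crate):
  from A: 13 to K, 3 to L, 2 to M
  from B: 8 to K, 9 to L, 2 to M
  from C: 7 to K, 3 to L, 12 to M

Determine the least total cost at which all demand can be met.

1035

One minimum-cost allocation:
  A->L: 15 × £3 = £45
  B->K: 80 × £8 = £640
  B->M: 30 × £2 = £60
  C->K: 20 × £7 = £140
  C->L: 50 × £3 = £150
Total = 45 + 640 + 60 + 140 + 150 = £1035.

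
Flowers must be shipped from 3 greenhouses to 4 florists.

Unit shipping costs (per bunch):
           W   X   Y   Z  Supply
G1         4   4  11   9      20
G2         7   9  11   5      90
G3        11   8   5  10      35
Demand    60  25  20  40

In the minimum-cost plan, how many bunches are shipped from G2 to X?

Solving gives:
  G1–W: 10 × 4 = 40
  G1–X: 10 × 4 = 40
  G2–W: 50 × 7 = 350
  G2–Z: 40 × 5 = 200
  G3–X: 15 × 8 = 120
  G3–Y: 20 × 5 = 100
Total cost = 850.
The route G2→X is not used.

0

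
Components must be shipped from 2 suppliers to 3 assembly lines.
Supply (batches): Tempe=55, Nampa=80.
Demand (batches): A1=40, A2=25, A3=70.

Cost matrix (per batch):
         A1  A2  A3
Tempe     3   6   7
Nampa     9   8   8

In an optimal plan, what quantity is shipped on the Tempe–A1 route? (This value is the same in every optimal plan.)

40

Optimal shipments:
  Tempe to A1: 40 × 3 = 120
  Tempe to A2: 15 × 6 = 90
  Nampa to A2: 10 × 8 = 80
  Nampa to A3: 70 × 8 = 560
Total cost = 850.
So Tempe→A1 carries 40 batches.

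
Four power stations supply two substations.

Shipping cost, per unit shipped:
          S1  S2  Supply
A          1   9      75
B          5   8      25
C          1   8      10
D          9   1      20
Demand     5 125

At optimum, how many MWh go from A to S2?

70

Solving gives:
  A->S1: 5 × 1 = 5
  A->S2: 70 × 9 = 630
  B->S2: 25 × 8 = 200
  C->S2: 10 × 8 = 80
  D->S2: 20 × 1 = 20
Total cost = 935.
So A→S2 carries 70 MWh.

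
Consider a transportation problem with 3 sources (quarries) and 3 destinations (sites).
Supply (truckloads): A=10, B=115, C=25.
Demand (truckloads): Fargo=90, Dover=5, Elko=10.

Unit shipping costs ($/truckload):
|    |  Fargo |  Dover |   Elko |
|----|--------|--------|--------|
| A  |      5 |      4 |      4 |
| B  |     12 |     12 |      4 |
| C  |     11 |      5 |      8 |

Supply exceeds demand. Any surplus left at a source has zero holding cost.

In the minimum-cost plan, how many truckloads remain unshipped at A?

0

An optimal plan:
  A->Fargo: 10 × $5 = $50
  B->Fargo: 60 × $12 = $720
  B->Elko: 10 × $4 = $40
  C->Fargo: 20 × $11 = $220
  C->Dover: 5 × $5 = $25
Total cost = $1055.
A ships 10 of its 10, leaving 0.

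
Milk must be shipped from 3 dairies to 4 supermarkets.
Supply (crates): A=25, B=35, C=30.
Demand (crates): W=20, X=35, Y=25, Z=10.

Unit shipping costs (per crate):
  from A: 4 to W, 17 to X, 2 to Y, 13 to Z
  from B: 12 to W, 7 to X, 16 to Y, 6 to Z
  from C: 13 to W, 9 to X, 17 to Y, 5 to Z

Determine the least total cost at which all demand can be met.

605

One minimum-cost allocation:
  A->Y: 25 × 2 = 50
  B->X: 35 × 7 = 245
  C->W: 20 × 13 = 260
  C->Z: 10 × 5 = 50
Total = 50 + 245 + 260 + 50 = 605.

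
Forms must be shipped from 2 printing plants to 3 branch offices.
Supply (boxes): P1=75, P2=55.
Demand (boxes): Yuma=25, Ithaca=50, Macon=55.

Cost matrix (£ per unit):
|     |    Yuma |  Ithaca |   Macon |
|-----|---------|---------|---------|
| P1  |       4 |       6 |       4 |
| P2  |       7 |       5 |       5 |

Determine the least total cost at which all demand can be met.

575

One minimum-cost allocation:
  P1 to Yuma: 25 boxes
  P1 to Macon: 50 boxes
  P2 to Ithaca: 50 boxes
  P2 to Macon: 5 boxes
Total cost = £575.
(Supply check: P1 ships 75; P2 ships 55.)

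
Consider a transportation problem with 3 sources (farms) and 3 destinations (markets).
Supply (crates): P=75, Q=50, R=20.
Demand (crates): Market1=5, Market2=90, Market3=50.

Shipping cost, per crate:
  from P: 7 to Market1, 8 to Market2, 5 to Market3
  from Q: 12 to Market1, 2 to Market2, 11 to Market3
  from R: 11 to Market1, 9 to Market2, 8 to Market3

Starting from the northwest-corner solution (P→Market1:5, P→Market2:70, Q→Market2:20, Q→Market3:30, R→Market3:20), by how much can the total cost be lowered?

Current plan cost = 5·7 + 70·8 + 20·2 + 30·11 + 20·8 = 1125.
Optimal plan:
  P→Market1: 5 × 7 = 35
  P→Market2: 20 × 8 = 160
  P→Market3: 50 × 5 = 250
  Q→Market2: 50 × 2 = 100
  R→Market2: 20 × 9 = 180
Optimal cost = 725.
Saving = 1125 − 725 = 400.

400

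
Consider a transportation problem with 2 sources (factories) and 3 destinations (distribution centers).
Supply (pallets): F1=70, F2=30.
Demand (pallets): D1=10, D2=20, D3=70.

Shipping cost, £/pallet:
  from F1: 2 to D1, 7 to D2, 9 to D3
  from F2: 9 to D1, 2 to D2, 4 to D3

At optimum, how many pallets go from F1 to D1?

10

Optimal shipments:
  F1->D1: 10 × £2 = £20
  F1->D2: 20 × £7 = £140
  F1->D3: 40 × £9 = £360
  F2->D3: 30 × £4 = £120
Total cost = £640.
So F1→D1 carries 10 pallets.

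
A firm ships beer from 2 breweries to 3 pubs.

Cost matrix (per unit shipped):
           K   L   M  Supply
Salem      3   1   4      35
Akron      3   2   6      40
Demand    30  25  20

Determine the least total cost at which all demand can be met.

Optimal allocation:
  Salem→L: 15 × 1 = 15
  Salem→M: 20 × 4 = 80
  Akron→K: 30 × 3 = 90
  Akron→L: 10 × 2 = 20
Total = 15 + 80 + 90 + 20 = 205.
(Supply check: Salem ships 35; Akron ships 40.)

205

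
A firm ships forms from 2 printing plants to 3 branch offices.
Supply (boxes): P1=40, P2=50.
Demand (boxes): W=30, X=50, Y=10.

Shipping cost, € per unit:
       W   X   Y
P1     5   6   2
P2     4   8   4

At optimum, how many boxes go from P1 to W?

Optimal shipments:
  P1->X: 30 × €6 = €180
  P1->Y: 10 × €2 = €20
  P2->W: 30 × €4 = €120
  P2->X: 20 × €8 = €160
Total cost = €480.
The route P1→W is not used.

0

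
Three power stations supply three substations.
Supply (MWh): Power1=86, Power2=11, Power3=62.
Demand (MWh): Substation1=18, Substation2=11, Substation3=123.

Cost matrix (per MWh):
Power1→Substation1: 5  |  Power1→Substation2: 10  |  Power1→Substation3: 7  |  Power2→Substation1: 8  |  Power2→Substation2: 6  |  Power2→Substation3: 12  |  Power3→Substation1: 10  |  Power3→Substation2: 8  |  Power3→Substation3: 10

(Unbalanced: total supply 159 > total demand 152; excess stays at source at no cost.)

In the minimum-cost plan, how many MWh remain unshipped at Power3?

7

An optimal plan:
  Power1–Substation1: 18 × 5 = 90
  Power1–Substation3: 68 × 7 = 476
  Power2–Substation2: 11 × 6 = 66
  Power3–Substation3: 55 × 10 = 550
Total cost = 1182.
Power3 ships 55 of its 62, leaving 7.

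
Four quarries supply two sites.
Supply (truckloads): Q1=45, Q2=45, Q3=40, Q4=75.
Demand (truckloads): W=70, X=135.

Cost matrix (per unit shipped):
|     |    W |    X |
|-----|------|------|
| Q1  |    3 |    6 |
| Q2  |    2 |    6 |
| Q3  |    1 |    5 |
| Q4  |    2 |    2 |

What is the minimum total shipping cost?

A cheapest plan:
  Q1–X: 45 × 6 = 270
  Q2–W: 45 × 2 = 90
  Q3–W: 25 × 1 = 25
  Q3–X: 15 × 5 = 75
  Q4–X: 75 × 2 = 150
Total = 270 + 90 + 25 + 75 + 150 = 610.

610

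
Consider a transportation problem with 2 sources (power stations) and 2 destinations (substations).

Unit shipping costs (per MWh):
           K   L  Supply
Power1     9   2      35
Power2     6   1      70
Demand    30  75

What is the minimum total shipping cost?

An optimal shipping plan:
  Power1–L: 35 × 2 = 70
  Power2–K: 30 × 6 = 180
  Power2–L: 40 × 1 = 40
Total = 70 + 180 + 40 = 290.

290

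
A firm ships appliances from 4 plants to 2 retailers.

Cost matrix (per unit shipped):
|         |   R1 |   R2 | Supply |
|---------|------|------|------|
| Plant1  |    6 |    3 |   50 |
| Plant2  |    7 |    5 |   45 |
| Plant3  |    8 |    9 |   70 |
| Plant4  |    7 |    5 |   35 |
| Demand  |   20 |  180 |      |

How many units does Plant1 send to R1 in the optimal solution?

0

Solving gives:
  Plant1→R2: 50 × 3 = 150
  Plant2→R2: 45 × 5 = 225
  Plant3→R1: 20 × 8 = 160
  Plant3→R2: 50 × 9 = 450
  Plant4→R2: 35 × 5 = 175
Total cost = 1160.
The route Plant1→R1 is not used.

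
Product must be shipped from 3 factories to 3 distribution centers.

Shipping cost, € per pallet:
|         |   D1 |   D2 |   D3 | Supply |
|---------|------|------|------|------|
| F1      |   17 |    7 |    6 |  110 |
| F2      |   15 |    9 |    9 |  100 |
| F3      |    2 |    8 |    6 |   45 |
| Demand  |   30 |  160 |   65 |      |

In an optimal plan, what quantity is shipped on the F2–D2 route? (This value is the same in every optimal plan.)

100

The minimum-cost plan:
  F1->D2: 60 × €7 = €420
  F1->D3: 50 × €6 = €300
  F2->D2: 100 × €9 = €900
  F3->D1: 30 × €2 = €60
  F3->D3: 15 × €6 = €90
Total cost = €1770.
So F2→D2 carries 100 pallets.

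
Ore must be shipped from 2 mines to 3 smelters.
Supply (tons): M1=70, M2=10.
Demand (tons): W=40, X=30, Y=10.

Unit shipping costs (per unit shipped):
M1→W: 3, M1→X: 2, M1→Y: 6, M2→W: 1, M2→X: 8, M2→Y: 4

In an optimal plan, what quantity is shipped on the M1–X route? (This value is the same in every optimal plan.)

30

Optimal shipments:
  M1->W: 30 × 3 = 90
  M1->X: 30 × 2 = 60
  M1->Y: 10 × 6 = 60
  M2->W: 10 × 1 = 10
Total cost = 220.
So M1→X carries 30 tons.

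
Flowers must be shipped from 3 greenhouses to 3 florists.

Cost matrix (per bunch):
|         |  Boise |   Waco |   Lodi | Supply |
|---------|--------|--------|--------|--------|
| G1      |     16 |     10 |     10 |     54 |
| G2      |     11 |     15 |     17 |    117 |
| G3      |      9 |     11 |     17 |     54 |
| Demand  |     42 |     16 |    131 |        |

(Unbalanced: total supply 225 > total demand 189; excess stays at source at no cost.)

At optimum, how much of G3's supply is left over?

0

Minimum-cost shipments:
  G1->Lodi: 54 × 10 = 540
  G2->Boise: 4 × 11 = 44
  G2->Lodi: 77 × 17 = 1309
  G3->Boise: 38 × 9 = 342
  G3->Waco: 16 × 11 = 176
Total cost = 2411.
G3 ships 54 of its 54, leaving 0.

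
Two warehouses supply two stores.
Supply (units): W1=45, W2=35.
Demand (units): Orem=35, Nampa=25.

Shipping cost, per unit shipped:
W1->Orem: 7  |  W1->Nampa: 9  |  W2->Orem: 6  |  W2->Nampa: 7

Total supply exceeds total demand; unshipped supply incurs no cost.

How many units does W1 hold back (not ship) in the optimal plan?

20

Minimum-cost shipments:
  W1->Orem: 25 × 7 = 175
  W2->Orem: 10 × 6 = 60
  W2->Nampa: 25 × 7 = 175
Total cost = 410.
W1 ships 25 of its 45, leaving 20.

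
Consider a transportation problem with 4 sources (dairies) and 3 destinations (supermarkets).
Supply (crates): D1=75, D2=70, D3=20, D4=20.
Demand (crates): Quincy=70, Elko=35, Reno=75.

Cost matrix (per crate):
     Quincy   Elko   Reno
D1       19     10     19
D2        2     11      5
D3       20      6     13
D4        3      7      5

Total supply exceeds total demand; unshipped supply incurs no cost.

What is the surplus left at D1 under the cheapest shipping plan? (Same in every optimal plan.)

5

An optimal plan:
  D1 to Elko: 35 × 10 = 350
  D1 to Reno: 35 × 19 = 665
  D2 to Quincy: 70 × 2 = 140
  D3 to Reno: 20 × 13 = 260
  D4 to Reno: 20 × 5 = 100
Total cost = 1515.
D1 ships 70 of its 75, leaving 5.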